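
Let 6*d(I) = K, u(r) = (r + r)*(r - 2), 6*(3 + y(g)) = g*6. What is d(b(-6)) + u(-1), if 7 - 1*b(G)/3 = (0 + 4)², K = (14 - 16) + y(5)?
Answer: 6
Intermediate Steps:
y(g) = -3 + g (y(g) = -3 + (g*6)/6 = -3 + (6*g)/6 = -3 + g)
K = 0 (K = (14 - 16) + (-3 + 5) = -2 + 2 = 0)
b(G) = -27 (b(G) = 21 - 3*(0 + 4)² = 21 - 3*4² = 21 - 3*16 = 21 - 48 = -27)
u(r) = 2*r*(-2 + r) (u(r) = (2*r)*(-2 + r) = 2*r*(-2 + r))
d(I) = 0 (d(I) = (⅙)*0 = 0)
d(b(-6)) + u(-1) = 0 + 2*(-1)*(-2 - 1) = 0 + 2*(-1)*(-3) = 0 + 6 = 6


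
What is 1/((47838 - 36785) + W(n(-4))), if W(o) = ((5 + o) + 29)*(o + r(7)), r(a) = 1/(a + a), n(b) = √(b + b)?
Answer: 270662/2990346641 - 3339*I*√2/5980693282 ≈ 9.0512e-5 - 7.8955e-7*I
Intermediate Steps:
n(b) = √2*√b (n(b) = √(2*b) = √2*√b)
r(a) = 1/(2*a)
W(o) = (34 + o)*(1/14 + o) (W(o) = ((5 + o) + 29)*(o + (½)/7) = (34 + o)*(o + (½)*(⅐)) = (34 + o)*(o + 1/14) = (34 + o)*(1/14 + o))
1/((47838 - 36785) + W(n(-4))) = 1/((47838 - 36785) + (17/7 + (√2*√(-4))² + 477*(√2*√(-4))/14)) = 1/(11053 + (17/7 + (√2*(2*I))² + 477*(√2*(2*I))/14)) = 1/(11053 + (17/7 + (2*I*√2)² + 477*(2*I*√2)/14)) = 1/(11053 + (17/7 - 8 + 477*I*√2/7)) = 1/(11053 + (-39/7 + 477*I*√2/7)) = 1/(77332/7 + 477*I*√2/7)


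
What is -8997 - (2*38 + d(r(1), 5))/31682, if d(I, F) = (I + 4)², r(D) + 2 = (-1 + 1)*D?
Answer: -142521517/15841 ≈ -8997.0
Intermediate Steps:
r(D) = -2 (r(D) = -2 + (-1 + 1)*D = -2 + 0*D = -2 + 0 = -2)
d(I, F) = (4 + I)²
-8997 - (2*38 + d(r(1), 5))/31682 = -8997 - (2*38 + (4 - 2)²)/31682 = -8997 - (76 + 2²)/31682 = -8997 - (76 + 4)/31682 = -8997 - 80/31682 = -8997 - 1*40/15841 = -8997 - 40/15841 = -142521517/15841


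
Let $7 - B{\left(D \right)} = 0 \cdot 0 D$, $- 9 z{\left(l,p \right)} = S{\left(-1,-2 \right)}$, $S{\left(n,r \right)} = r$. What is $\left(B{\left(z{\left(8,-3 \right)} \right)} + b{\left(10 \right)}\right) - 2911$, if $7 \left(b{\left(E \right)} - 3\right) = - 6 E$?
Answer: $- \frac{20367}{7} \approx -2909.6$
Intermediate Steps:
$z{\left(l,p \right)} = \frac{2}{9}$ ($z{\left(l,p \right)} = \left(- \frac{1}{9}\right) \left(-2\right) = \frac{2}{9}$)
$B{\left(D \right)} = 7$ ($B{\left(D \right)} = 7 - 0 \cdot 0 D = 7 - 0 D = 7 - 0 = 7 + 0 = 7$)
$b{\left(E \right)} = 3 - \frac{6 E}{7}$ ($b{\left(E \right)} = 3 + \frac{\left(-6\right) E}{7} = 3 - \frac{6 E}{7}$)
$\left(B{\left(z{\left(8,-3 \right)} \right)} + b{\left(10 \right)}\right) - 2911 = \left(7 + \left(3 - \frac{60}{7}\right)\right) - 2911 = \left(7 - \frac{39}{7}\right) - 2911 = \frac{10}{7} - 2911 = - \frac{20367}{7}$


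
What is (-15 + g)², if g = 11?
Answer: 16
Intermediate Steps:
(-15 + g)² = (-15 + 11)² = (-4)² = 16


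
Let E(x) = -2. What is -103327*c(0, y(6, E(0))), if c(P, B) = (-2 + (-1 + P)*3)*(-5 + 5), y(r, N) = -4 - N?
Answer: 0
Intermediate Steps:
c(P, B) = 0 (c(P, B) = (-2 + (-3 + 3*P))*0 = (-5 + 3*P)*0 = 0)
-103327*c(0, y(6, E(0))) = -103327*0 = 0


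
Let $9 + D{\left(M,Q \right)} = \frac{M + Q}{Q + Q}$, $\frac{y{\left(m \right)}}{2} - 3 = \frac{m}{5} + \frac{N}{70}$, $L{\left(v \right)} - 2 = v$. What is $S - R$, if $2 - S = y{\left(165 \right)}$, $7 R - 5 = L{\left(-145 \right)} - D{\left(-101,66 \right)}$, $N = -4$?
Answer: $- \frac{237907}{4620} \approx -51.495$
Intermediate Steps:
$L{\left(v \right)} = 2 + v$
$y{\left(m \right)} = \frac{206}{35} + \frac{2 m}{5}$ ($y{\left(m \right)} = 6 + 2 \left(\frac{m}{5} - \frac{4}{70}\right) = 6 + 2 \left(m \frac{1}{5} - \frac{2}{35}\right) = 6 + 2 \left(\frac{m}{5} - \frac{2}{35}\right) = 6 + 2 \left(- \frac{2}{35} + \frac{m}{5}\right) = 6 + \left(- \frac{4}{35} + \frac{2 m}{5}\right) = \frac{206}{35} + \frac{2 m}{5}$)
$D{\left(M,Q \right)} = -9 + \frac{M + Q}{2 Q}$ ($D{\left(M,Q \right)} = -9 + \frac{M + Q}{Q + Q} = -9 + \frac{M + Q}{2 Q}$)
$R = - \frac{16993}{924}$ ($R = \frac{5}{7} + \frac{\left(2 - 145\right) - \frac{-101 - 1122}{2 \cdot 66}}{7} = \frac{5}{7} + \frac{-143 - \frac{1}{2} \cdot \frac{1}{66} \left(-101 - 1122\right)}{7} = \frac{5}{7} + \frac{-143 - \frac{1}{2} \cdot \frac{1}{66} \left(-1223\right)}{7} = \frac{5}{7} + \frac{-143 - - \frac{1223}{132}}{7} = \frac{5}{7} + \frac{-143 + \frac{1223}{132}}{7} = \frac{5}{7} + \frac{1}{7} \left(- \frac{17653}{132}\right) = \frac{5}{7} - \frac{17653}{924} = - \frac{16993}{924} \approx -18.391$)
$S = - \frac{2446}{35}$ ($S = 2 - \left(\frac{206}{35} + \frac{2}{5} \cdot 165\right) = 2 - \left(\frac{206}{35} + 66\right) = 2 - \frac{2516}{35} = - \frac{2446}{35} \approx -69.886$)
$S - R = - \frac{2446}{35} - - \frac{16993}{924} = - \frac{2446}{35} + \frac{16993}{924} = - \frac{237907}{4620}$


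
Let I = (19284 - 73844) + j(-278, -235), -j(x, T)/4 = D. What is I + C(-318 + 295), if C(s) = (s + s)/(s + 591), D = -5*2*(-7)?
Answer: -15574583/284 ≈ -54840.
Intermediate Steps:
D = 70 (D = -10*(-7) = 70)
j(x, T) = -280 (j(x, T) = -4*70 = -280)
I = -54840 (I = (19284 - 73844) - 280 = -54560 - 280 = -54840)
C(s) = 2*s/(591 + s) (C(s) = (2*s)/(591 + s) = 2*s/(591 + s))
I + C(-318 + 295) = -54840 + 2*(-318 + 295)/(591 + (-318 + 295)) = -54840 + 2*(-23)/(591 - 23) = -54840 + 2*(-23)/568 = -54840 + 2*(-23)*(1/568) = -54840 - 23/284 = -15574583/284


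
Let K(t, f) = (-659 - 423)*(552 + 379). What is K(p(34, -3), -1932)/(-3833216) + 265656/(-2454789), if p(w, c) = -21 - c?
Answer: 242415871857/1568289411904 ≈ 0.15457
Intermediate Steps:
K(t, f) = -1007342 (K(t, f) = -1082*931 = -1007342)
K(p(34, -3), -1932)/(-3833216) + 265656/(-2454789) = -1007342/(-3833216) + 265656/(-2454789) = -1007342*(-1/3833216) + 265656*(-1/2454789) = 503671/1916608 - 88552/818263 = 242415871857/1568289411904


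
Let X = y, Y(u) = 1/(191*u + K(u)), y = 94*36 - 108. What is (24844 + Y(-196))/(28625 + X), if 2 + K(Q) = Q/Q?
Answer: 48951833/62856723 ≈ 0.77878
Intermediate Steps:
K(Q) = -1 (K(Q) = -2 + Q/Q = -2 + 1 = -1)
y = 3276 (y = 3384 - 108 = 3276)
Y(u) = 1/(-1 + 191*u) (Y(u) = 1/(191*u - 1) = 1/(-1 + 191*u))
X = 3276
(24844 + Y(-196))/(28625 + X) = (24844 + 1/(-1 + 191*(-196)))/(28625 + 3276) = (24844 + 1/(-1 - 37436))/31901 = (24844 + 1/(-37437))*(1/31901) = (24844 - 1/37437)*(1/31901) = (930084827/37437)*(1/31901) = 48951833/62856723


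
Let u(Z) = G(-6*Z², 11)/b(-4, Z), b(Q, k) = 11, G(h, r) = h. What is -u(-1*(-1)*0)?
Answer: 0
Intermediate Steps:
u(Z) = -6*Z²/11
-u(-1*(-1)*0) = -(-6)*(-1*(-1)*0)²/11 = -(-6)*(1*0)²/11 = -(-6)*0²/11 = -(-6)*0/11 = -1*0 = 0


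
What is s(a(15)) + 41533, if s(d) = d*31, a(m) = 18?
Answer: 42091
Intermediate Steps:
s(d) = 31*d
s(a(15)) + 41533 = 31*18 + 41533 = 558 + 41533 = 42091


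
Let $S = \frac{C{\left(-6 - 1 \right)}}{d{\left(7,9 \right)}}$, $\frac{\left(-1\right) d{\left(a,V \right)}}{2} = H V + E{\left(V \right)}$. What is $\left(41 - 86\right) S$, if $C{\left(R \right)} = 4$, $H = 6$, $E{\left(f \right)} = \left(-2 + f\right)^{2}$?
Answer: $\frac{90}{103} \approx 0.87379$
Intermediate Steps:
$d{\left(a,V \right)} = - 12 V - 2 \left(-2 + V\right)^{2}$ ($d{\left(a,V \right)} = - 2 \left(6 V + \left(-2 + V\right)^{2}\right) = - 2 \left(\left(-2 + V\right)^{2} + 6 V\right) = - 12 V - 2 \left(-2 + V\right)^{2}$)
$S = - \frac{2}{103}$ ($S = \frac{4}{\left(-12\right) 9 - 2 \left(-2 + 9\right)^{2}} = \frac{4}{-108 - 2 \cdot 7^{2}} = \frac{4}{-108 - 98} = \frac{4}{-206} = 4 \left(- \frac{1}{206}\right) = - \frac{2}{103} \approx -0.019417$)
$\left(41 - 86\right) S = \left(41 - 86\right) \left(- \frac{2}{103}\right) = \left(-45\right) \left(- \frac{2}{103}\right) = \frac{90}{103}$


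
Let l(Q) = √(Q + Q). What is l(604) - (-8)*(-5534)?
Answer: -44272 + 2*√302 ≈ -44237.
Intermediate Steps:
l(Q) = √2*√Q (l(Q) = √(2*Q) = √2*√Q)
l(604) - (-8)*(-5534) = √2*√604 - (-8)*(-5534) = √2*(2*√151) - 1*44272 = 2*√302 - 44272 = -44272 + 2*√302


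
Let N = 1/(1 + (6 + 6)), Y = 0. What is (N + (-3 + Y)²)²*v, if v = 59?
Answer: 821516/169 ≈ 4861.0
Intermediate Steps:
N = 1/13 (N = 1/(1 + 12) = 1/13 ≈ 0.076923)
(N + (-3 + Y)²)²*v = (1/13 + (-3 + 0)²)²*59 = (1/13 + (-3)²)²*59 = (1/13 + 9)²*59 = (118/13)²*59 = (13924/169)*59 = 821516/169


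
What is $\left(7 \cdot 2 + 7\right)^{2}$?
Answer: $441$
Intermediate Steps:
$\left(7 \cdot 2 + 7\right)^{2} = \left(14 + 7\right)^{2} = 21^{2} = 441$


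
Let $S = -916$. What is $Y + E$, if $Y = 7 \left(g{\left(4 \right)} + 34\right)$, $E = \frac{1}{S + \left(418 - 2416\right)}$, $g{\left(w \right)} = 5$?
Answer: $\frac{795521}{2914} \approx 273.0$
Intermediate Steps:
$E = - \frac{1}{2914}$ ($E = \frac{1}{-916 + \left(418 - 2416\right)} = \frac{1}{-916 - 1998} = \frac{1}{-2914} = - \frac{1}{2914} \approx -0.00034317$)
$Y = 273$ ($Y = 7 \left(5 + 34\right) = 7 \cdot 39 = 273$)
$Y + E = 273 - \frac{1}{2914} = \frac{795521}{2914}$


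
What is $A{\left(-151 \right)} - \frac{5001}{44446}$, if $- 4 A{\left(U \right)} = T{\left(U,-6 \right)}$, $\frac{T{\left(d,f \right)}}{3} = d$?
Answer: $\frac{10057017}{88892} \approx 113.14$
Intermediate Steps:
$T{\left(d,f \right)} = 3 d$
$A{\left(U \right)} = - \frac{3 U}{4}$
$A{\left(-151 \right)} - \frac{5001}{44446} = \left(- \frac{3}{4}\right) \left(-151\right) - \frac{5001}{44446} = \frac{453}{4} - 5001 \cdot \frac{1}{44446} = \frac{453}{4} - \frac{5001}{44446} = \frac{10057017}{88892}$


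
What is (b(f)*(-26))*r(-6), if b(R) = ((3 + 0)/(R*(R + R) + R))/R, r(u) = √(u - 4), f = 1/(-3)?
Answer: -2106*I*√10 ≈ -6659.8*I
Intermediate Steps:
f = -⅓ ≈ -0.33333
r(u) = √(-4 + u)
b(R) = 3/(R*(R + 2*R²)) (b(R) = (3/(R*(2*R) + R))/R = (3/(2*R² + R))/R = (3/(R + 2*R²))/R = 3/(R*(R + 2*R²)))
(b(f)*(-26))*r(-6) = ((3/((-⅓)²*(1 + 2*(-⅓))))*(-26))*√(-4 - 6) = ((3*9/(1 - ⅔))*(-26))*√(-10) = ((3*9/(⅓))*(-26))*(I*√10) = ((3*9*3)*(-26))*(I*√10) = (81*(-26))*(I*√10) = -2106*I*√10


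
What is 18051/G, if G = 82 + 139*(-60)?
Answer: -18051/8258 ≈ -2.1859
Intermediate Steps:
G = -8258 (G = 82 - 8340 = -8258)
18051/G = 18051/(-8258) = 18051*(-1/8258) = -18051/8258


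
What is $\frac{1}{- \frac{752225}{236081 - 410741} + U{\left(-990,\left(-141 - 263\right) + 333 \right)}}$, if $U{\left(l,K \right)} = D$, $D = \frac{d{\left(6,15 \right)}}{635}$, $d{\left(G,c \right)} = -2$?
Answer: $\frac{22181820}{95462711} \approx 0.23236$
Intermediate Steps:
$D = - \frac{2}{635} \approx -0.0031496$
$U{\left(l,K \right)} = - \frac{2}{635}$
$\frac{1}{- \frac{752225}{236081 - 410741} + U{\left(-990,\left(-141 - 263\right) + 333 \right)}} = \frac{1}{- \frac{752225}{236081 - 410741} - \frac{2}{635}} = \frac{1}{- \frac{752225}{-174660} - \frac{2}{635}} = \frac{1}{\left(-752225\right) \left(- \frac{1}{174660}\right) - \frac{2}{635}} = \frac{1}{\frac{150445}{34932} - \frac{2}{635}} = \frac{1}{\frac{95462711}{22181820}} = \frac{22181820}{95462711}$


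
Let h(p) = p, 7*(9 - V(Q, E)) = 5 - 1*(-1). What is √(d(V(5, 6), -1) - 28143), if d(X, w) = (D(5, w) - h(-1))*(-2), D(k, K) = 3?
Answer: I*√28151 ≈ 167.78*I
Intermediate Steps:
V(Q, E) = 57/7 (V(Q, E) = 9 - (5 - 1*(-1))/7 = 9 - (5 + 1)/7 = 9 - ⅐*6 = 9 - 6/7 = 57/7)
d(X, w) = -8 (d(X, w) = (3 - 1*(-1))*(-2) = (3 + 1)*(-2) = 4*(-2) = -8)
√(d(V(5, 6), -1) - 28143) = √(-8 - 28143) = √(-28151) = I*√28151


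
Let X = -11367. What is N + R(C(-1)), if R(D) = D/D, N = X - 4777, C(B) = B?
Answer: -16143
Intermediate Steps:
N = -16144 (N = -11367 - 4777 = -16144)
R(D) = 1
N + R(C(-1)) = -16144 + 1 = -16143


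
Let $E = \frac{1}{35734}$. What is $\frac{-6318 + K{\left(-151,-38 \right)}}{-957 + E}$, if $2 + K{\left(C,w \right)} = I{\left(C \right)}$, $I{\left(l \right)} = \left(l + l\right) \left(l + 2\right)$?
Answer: $- \frac{1382119652}{34197437} \approx -40.416$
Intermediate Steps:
$E = \frac{1}{35734} \approx 2.7985 \cdot 10^{-5}$
$I{\left(l \right)} = 2 l \left(2 + l\right)$
$K{\left(C,w \right)} = -2 + 2 C \left(2 + C\right)$
$\frac{-6318 + K{\left(-151,-38 \right)}}{-957 + E} = \frac{-6318 - \left(2 + 302 \left(2 - 151\right)\right)}{-957 + \frac{1}{35734}} = \frac{-6318 - \left(2 + 302 \left(-149\right)\right)}{- \frac{34197437}{35734}} = \left(-6318 + \left(-2 + 44998\right)\right) \left(- \frac{35734}{34197437}\right) = \left(-6318 + 44996\right) \left(- \frac{35734}{34197437}\right) = 38678 \left(- \frac{35734}{34197437}\right) = - \frac{1382119652}{34197437}$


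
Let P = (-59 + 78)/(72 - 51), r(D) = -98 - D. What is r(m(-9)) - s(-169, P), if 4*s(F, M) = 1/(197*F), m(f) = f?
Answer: -11852307/133172 ≈ -89.000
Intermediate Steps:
P = 19/21 ≈ 0.90476
s(F, M) = 1/(788*F) (s(F, M) = 1/(4*((197*F))) = (1/(197*F))/4 = 1/(788*F))
r(m(-9)) - s(-169, P) = (-98 - 1*(-9)) - 1/(788*(-169)) = (-98 + 9) - (-1)/(788*169) = -89 - 1*(-1/133172) = -89 + 1/133172 = -11852307/133172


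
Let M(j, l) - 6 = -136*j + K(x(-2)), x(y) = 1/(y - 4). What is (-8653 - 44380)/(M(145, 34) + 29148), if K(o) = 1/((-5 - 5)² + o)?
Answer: -31766767/5650972 ≈ -5.6215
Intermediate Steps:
x(y) = 1/(-4 + y)
K(o) = 1/(100 + o) (K(o) = 1/((-10)² + o) = 1/(100 + o))
M(j, l) = 3600/599 - 136*j (M(j, l) = 6 + (-136*j + 1/(100 + 1/(-4 - 2))) = 6 + (-136*j + 1/(100 + 1/(-6))) = 6 + (-136*j + 1/(100 - ⅙)) = 6 + (-136*j + 1/(599/6)) = 6 + (-136*j + 6/599) = 6 + (6/599 - 136*j) = 3600/599 - 136*j)
(-8653 - 44380)/(M(145, 34) + 29148) = (-8653 - 44380)/((3600/599 - 136*145) + 29148) = -53033/((3600/599 - 19720) + 29148) = -53033/(-11808680/599 + 29148) = -53033/5650972/599 = -53033*599/5650972 = -31766767/5650972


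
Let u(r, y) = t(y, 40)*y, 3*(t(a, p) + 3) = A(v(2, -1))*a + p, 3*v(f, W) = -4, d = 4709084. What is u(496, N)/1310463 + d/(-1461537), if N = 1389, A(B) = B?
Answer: -10683024251/2763766467 ≈ -3.8654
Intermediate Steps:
v(f, W) = -4/3 (v(f, W) = (1/3)*(-4) = -4/3)
t(a, p) = -3 - 4*a/9 + p/3 (t(a, p) = -3 + (-4*a/3 + p)/3 = -3 + (p - 4*a/3)/3 = -3 + (-4*a/9 + p/3) = -3 - 4*a/9 + p/3)
u(r, y) = y*(31/3 - 4*y/9) (u(r, y) = (-3 - 4*y/9 + (1/3)*40)*y = (-3 - 4*y/9 + 40/3)*y = (31/3 - 4*y/9)*y = y*(31/3 - 4*y/9))
u(496, N)/1310463 + d/(-1461537) = ((1/9)*1389*(93 - 4*1389))/1310463 + 4709084/(-1461537) = ((1/9)*1389*(93 - 5556))*(1/1310463) + 4709084*(-1/1461537) = ((1/9)*1389*(-5463))*(1/1310463) - 4709084/1461537 = -843123*1/1310463 - 4709084/1461537 = -281041/436821 - 4709084/1461537 = -10683024251/2763766467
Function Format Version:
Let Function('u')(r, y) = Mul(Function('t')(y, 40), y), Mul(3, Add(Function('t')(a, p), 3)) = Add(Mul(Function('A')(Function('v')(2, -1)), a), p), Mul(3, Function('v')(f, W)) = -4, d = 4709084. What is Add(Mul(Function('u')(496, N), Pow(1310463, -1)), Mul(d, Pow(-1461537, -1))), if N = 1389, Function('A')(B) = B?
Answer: Rational(-10683024251, 2763766467) ≈ -3.8654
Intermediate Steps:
Function('v')(f, W) = Rational(-4, 3) (Function('v')(f, W) = Mul(Rational(1, 3), -4) = Rational(-4, 3))
Function('t')(a, p) = Add(-3, Mul(Rational(-4, 9), a), Mul(Rational(1, 3), p)) (Function('t')(a, p) = Add(-3, Mul(Rational(1, 3), Add(Mul(Rational(-4, 3), a), p))) = Add(-3, Mul(Rational(1, 3), Add(p, Mul(Rational(-4, 3), a)))) = Add(-3, Add(Mul(Rational(-4, 9), a), Mul(Rational(1, 3), p))) = Add(-3, Mul(Rational(-4, 9), a), Mul(Rational(1, 3), p)))
Function('u')(r, y) = Mul(y, Add(Rational(31, 3), Mul(Rational(-4, 9), y))) (Function('u')(r, y) = Mul(Add(-3, Mul(Rational(-4, 9), y), Mul(Rational(1, 3), 40)), y) = Mul(Add(-3, Mul(Rational(-4, 9), y), Rational(40, 3)), y) = Mul(Add(Rational(31, 3), Mul(Rational(-4, 9), y)), y) = Mul(y, Add(Rational(31, 3), Mul(Rational(-4, 9), y))))
Add(Mul(Function('u')(496, N), Pow(1310463, -1)), Mul(d, Pow(-1461537, -1))) = Add(Mul(Mul(Rational(1, 9), 1389, Add(93, Mul(-4, 1389))), Pow(1310463, -1)), Mul(4709084, Pow(-1461537, -1))) = Add(Mul(Mul(Rational(1, 9), 1389, Add(93, -5556)), Rational(1, 1310463)), Mul(4709084, Rational(-1, 1461537))) = Add(Mul(Mul(Rational(1, 9), 1389, -5463), Rational(1, 1310463)), Rational(-4709084, 1461537)) = Add(Mul(-843123, Rational(1, 1310463)), Rational(-4709084, 1461537)) = Add(Rational(-281041, 436821), Rational(-4709084, 1461537)) = Rational(-10683024251, 2763766467)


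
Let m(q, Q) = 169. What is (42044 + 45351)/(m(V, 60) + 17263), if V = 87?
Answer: 87395/17432 ≈ 5.0135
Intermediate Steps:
(42044 + 45351)/(m(V, 60) + 17263) = (42044 + 45351)/(169 + 17263) = 87395/17432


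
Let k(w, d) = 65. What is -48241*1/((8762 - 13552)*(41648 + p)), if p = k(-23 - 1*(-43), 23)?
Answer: 48241/199805270 ≈ 0.00024144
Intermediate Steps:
p = 65
-48241*1/((8762 - 13552)*(41648 + p)) = -48241*1/((8762 - 13552)*(41648 + 65)) = -48241/(41713*(-4790)) = -48241/(-199805270) = -48241*(-1/199805270) = 48241/199805270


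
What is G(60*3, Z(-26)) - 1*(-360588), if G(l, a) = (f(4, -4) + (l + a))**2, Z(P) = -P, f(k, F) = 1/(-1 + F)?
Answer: 10073541/25 ≈ 4.0294e+5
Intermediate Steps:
G(l, a) = (-1/5 + a + l)**2 (G(l, a) = (1/(-1 - 4) + (l + a))**2 = (1/(-5) + (a + l))**2 = (-1/5 + (a + l))**2 = (-1/5 + a + l)**2)
G(60*3, Z(-26)) - 1*(-360588) = (-1 + 5*(-1*(-26)) + 5*(60*3))**2/25 - 1*(-360588) = (-1 + 5*26 + 5*180)**2/25 + 360588 = (-1 + 130 + 900)**2/25 + 360588 = (1/25)*1029**2 + 360588 = (1/25)*1058841 + 360588 = 1058841/25 + 360588 = 10073541/25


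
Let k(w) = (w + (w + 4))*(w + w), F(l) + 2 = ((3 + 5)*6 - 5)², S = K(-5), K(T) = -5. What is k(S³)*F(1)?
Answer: 113590500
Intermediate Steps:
S = -5
F(l) = 1847 (F(l) = -2 + ((3 + 5)*6 - 5)² = -2 + (8*6 - 5)² = -2 + (48 - 5)² = -2 + 43² = -2 + 1849 = 1847)
k(w) = 2*w*(4 + 2*w) (k(w) = (w + (4 + w))*(2*w) = (4 + 2*w)*(2*w) = 2*w*(4 + 2*w))
k(S³)*F(1) = (4*(-5)³*(2 + (-5)³))*1847 = (4*(-125)*(2 - 125))*1847 = (4*(-125)*(-123))*1847 = 61500*1847 = 113590500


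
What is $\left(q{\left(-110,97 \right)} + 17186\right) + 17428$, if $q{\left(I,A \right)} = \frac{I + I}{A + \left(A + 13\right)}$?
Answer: $\frac{7164878}{207} \approx 34613.0$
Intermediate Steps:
$q{\left(I,A \right)} = \frac{2 I}{13 + 2 A}$ ($q{\left(I,A \right)} = \frac{2 I}{A + \left(13 + A\right)} = \frac{2 I}{13 + 2 A}$)
$\left(q{\left(-110,97 \right)} + 17186\right) + 17428 = \left(2 \left(-110\right) \frac{1}{13 + 2 \cdot 97} + 17186\right) + 17428 = \left(2 \left(-110\right) \frac{1}{13 + 194} + 17186\right) + 17428 = \left(2 \left(-110\right) \frac{1}{207} + 17186\right) + 17428 = \left(- \frac{220}{207} + 17186\right) + 17428 = \frac{3557282}{207} + 17428 = \frac{7164878}{207}$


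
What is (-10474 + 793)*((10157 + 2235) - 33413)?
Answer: 203504301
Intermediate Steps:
(-10474 + 793)*((10157 + 2235) - 33413) = -9681*(12392 - 33413) = -9681*(-21021) = 203504301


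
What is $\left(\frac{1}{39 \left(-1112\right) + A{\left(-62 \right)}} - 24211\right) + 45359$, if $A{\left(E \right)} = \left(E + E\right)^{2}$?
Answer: $\frac{591974815}{27992} \approx 21148.0$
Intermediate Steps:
$A{\left(E \right)} = 4 E^{2}$ ($A{\left(E \right)} = \left(2 E\right)^{2} = 4 E^{2}$)
$\left(\frac{1}{39 \left(-1112\right) + A{\left(-62 \right)}} - 24211\right) + 45359 = \left(\frac{1}{39 \left(-1112\right) + 4 \left(-62\right)^{2}} - 24211\right) + 45359 = \left(\frac{1}{-43368 + 4 \cdot 3844} - 24211\right) + 45359 = \left(\frac{1}{-43368 + 15376} - 24211\right) + 45359 = \left(\frac{1}{-27992} - 24211\right) + 45359 = \left(- \frac{1}{27992} - 24211\right) + 45359 = - \frac{677714313}{27992} + 45359 = \frac{591974815}{27992}$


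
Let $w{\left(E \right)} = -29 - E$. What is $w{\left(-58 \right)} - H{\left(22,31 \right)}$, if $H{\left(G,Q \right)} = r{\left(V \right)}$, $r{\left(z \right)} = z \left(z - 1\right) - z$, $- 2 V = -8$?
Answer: $21$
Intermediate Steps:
$V = 4$ ($V = \left(- \frac{1}{2}\right) \left(-8\right) = 4$)
$r{\left(z \right)} = - z + z \left(-1 + z\right)$ ($r{\left(z \right)} = z \left(-1 + z\right) - z = - z + z \left(-1 + z\right)$)
$H{\left(G,Q \right)} = 8$ ($H{\left(G,Q \right)} = 4 \left(-2 + 4\right) = 4 \cdot 2 = 8$)
$w{\left(-58 \right)} - H{\left(22,31 \right)} = \left(-29 - -58\right) - 8 = \left(-29 + 58\right) - 8 = 29 - 8 = 21$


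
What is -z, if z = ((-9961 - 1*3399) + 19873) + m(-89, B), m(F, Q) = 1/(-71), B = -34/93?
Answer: -462422/71 ≈ -6513.0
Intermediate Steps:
B = -34/93 (B = -34*1/93 = -34/93 ≈ -0.36559)
m(F, Q) = -1/71
z = 462422/71 (z = ((-9961 - 1*3399) + 19873) - 1/71 = ((-9961 - 3399) + 19873) - 1/71 = (-13360 + 19873) - 1/71 = 6513 - 1/71 = 462422/71 ≈ 6513.0)
-z = -1*462422/71 = -462422/71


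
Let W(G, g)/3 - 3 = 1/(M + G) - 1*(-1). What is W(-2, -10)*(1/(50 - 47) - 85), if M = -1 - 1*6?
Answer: -8890/9 ≈ -987.78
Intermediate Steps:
M = -7 (M = -1 - 6 = -7)
W(G, g) = 12 + 3/(-7 + G) (W(G, g) = 9 + 3*(1/(-7 + G) - 1*(-1)) = 9 + 3*(1/(-7 + G) + 1) = 9 + 3*(1 + 1/(-7 + G)) = 9 + (3 + 3/(-7 + G)) = 12 + 3/(-7 + G))
W(-2, -10)*(1/(50 - 47) - 85) = (3*(-27 + 4*(-2))/(-7 - 2))*(1/(50 - 47) - 85) = (3*(-27 - 8)/(-9))*(1/3 - 85) = (3*(-1/9)*(-35))*(1/3 - 85) = (35/3)*(-254/3) = -8890/9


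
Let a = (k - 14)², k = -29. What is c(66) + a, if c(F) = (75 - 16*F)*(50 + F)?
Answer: -111947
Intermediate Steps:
c(F) = (50 + F)*(75 - 16*F)
a = 1849 (a = (-29 - 14)² = (-43)² = 1849)
c(66) + a = (3750 - 725*66 - 16*66²) + 1849 = (3750 - 47850 - 16*4356) + 1849 = (3750 - 47850 - 69696) + 1849 = -113796 + 1849 = -111947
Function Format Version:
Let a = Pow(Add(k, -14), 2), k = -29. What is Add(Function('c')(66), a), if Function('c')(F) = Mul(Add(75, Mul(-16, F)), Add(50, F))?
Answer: -111947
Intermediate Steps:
Function('c')(F) = Mul(Add(50, F), Add(75, Mul(-16, F)))
a = 1849 (a = Pow(Add(-29, -14), 2) = Pow(-43, 2) = 1849)
Add(Function('c')(66), a) = Add(Add(3750, Mul(-725, 66), Mul(-16, Pow(66, 2))), 1849) = Add(Add(3750, -47850, Mul(-16, 4356)), 1849) = Add(Add(3750, -47850, -69696), 1849) = Add(-113796, 1849) = -111947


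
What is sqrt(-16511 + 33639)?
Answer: 2*sqrt(4282) ≈ 130.87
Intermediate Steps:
sqrt(-16511 + 33639) = sqrt(17128) = 2*sqrt(4282)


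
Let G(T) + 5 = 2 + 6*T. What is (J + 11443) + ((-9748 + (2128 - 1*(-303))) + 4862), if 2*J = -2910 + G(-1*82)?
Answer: 14571/2 ≈ 7285.5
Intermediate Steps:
G(T) = -3 + 6*T (G(T) = -5 + (2 + 6*T) = -3 + 6*T)
J = -3405/2 (J = (-2910 + (-3 + 6*(-1*82)))/2 = (-2910 + (-3 + 6*(-82)))/2 = (-2910 + (-3 - 492))/2 = (-2910 - 495)/2 = (½)*(-3405) = -3405/2 ≈ -1702.5)
(J + 11443) + ((-9748 + (2128 - 1*(-303))) + 4862) = (-3405/2 + 11443) + ((-9748 + (2128 - 1*(-303))) + 4862) = 19481/2 + ((-9748 + (2128 + 303)) + 4862) = 19481/2 + ((-9748 + 2431) + 4862) = 19481/2 + (-7317 + 4862) = 19481/2 - 2455 = 14571/2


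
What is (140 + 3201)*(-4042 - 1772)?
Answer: -19424574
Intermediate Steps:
(140 + 3201)*(-4042 - 1772) = 3341*(-5814) = -19424574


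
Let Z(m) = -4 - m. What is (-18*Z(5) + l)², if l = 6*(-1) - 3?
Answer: 23409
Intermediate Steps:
l = -9 (l = -6 - 3 = -9)
(-18*Z(5) + l)² = (-18*(-4 - 1*5) - 9)² = (-18*(-4 - 5) - 9)² = (-18*(-9) - 9)² = (162 - 9)² = 153² = 23409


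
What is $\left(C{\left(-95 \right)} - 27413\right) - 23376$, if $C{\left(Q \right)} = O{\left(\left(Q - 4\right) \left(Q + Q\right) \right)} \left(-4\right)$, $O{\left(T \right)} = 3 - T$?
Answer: $24439$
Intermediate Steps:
$C{\left(Q \right)} = -12 + 8 Q \left(-4 + Q\right)$ ($C{\left(Q \right)} = \left(3 - \left(Q - 4\right) \left(Q + Q\right)\right) \left(-4\right) = \left(3 - \left(-4 + Q\right) 2 Q\right) \left(-4\right) = \left(3 - 2 Q \left(-4 + Q\right)\right) \left(-4\right) = -12 + 8 Q \left(-4 + Q\right)$)
$\left(C{\left(-95 \right)} - 27413\right) - 23376 = \left(\left(-12 + 8 \left(-95\right) \left(-4 - 95\right)\right) - 27413\right) - 23376 = \left(\left(-12 + 8 \left(-95\right) \left(-99\right)\right) - 27413\right) - 23376 = \left(\left(-12 + 75240\right) - 27413\right) - 23376 = \left(75228 - 27413\right) - 23376 = 47815 - 23376 = 24439$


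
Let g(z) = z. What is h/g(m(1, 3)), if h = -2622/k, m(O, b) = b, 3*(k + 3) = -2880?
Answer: 874/963 ≈ 0.90758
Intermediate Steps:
k = -963 (k = -3 + (⅓)*(-2880) = -3 - 960 = -963)
h = 874/321 (h = -2622/(-963) = -2622*(-1/963) = 874/321 ≈ 2.7227)
h/g(m(1, 3)) = (874/321)/3 = (874/321)*(⅓) = 874/963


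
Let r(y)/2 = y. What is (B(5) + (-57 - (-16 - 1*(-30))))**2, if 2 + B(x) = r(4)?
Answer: 4225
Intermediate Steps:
r(y) = 2*y
B(x) = 6 (B(x) = -2 + 2*4 = -2 + 8 = 6)
(B(5) + (-57 - (-16 - 1*(-30))))**2 = (6 + (-57 - (-16 - 1*(-30))))**2 = (6 + (-57 - (-16 + 30)))**2 = (6 + (-57 - 1*14))**2 = (6 + (-57 - 14))**2 = (6 - 71)**2 = (-65)**2 = 4225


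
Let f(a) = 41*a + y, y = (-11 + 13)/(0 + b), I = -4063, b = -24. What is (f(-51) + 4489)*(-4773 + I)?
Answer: -63563975/3 ≈ -2.1188e+7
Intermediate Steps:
y = -1/12 (y = (-11 + 13)/(0 - 24) = 2/(-24) = 2*(-1/24) = -1/12 ≈ -0.083333)
f(a) = -1/12 + 41*a (f(a) = 41*a - 1/12 = -1/12 + 41*a)
(f(-51) + 4489)*(-4773 + I) = ((-1/12 + 41*(-51)) + 4489)*(-4773 - 4063) = ((-1/12 - 2091) + 4489)*(-8836) = (-25093/12 + 4489)*(-8836) = (28775/12)*(-8836) = -63563975/3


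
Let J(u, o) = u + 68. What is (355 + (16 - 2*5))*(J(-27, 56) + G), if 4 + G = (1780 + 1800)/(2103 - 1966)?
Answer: 3122289/137 ≈ 22790.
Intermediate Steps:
J(u, o) = 68 + u
G = 3032/137 (G = -4 + (1780 + 1800)/(2103 - 1966) = -4 + 3580/137 = 3032/137 ≈ 22.131)
(355 + (16 - 2*5))*(J(-27, 56) + G) = (355 + (16 - 2*5))*((68 - 27) + 3032/137) = (355 + (16 - 10))*(41 + 3032/137) = (355 + 6)*(8649/137) = 361*(8649/137) = 3122289/137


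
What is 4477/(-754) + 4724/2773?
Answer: -8852825/2090842 ≈ -4.2341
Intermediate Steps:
4477/(-754) + 4724/2773 = 4477*(-1/754) + 4724*(1/2773) = -4477/754 + 4724/2773 = -8852825/2090842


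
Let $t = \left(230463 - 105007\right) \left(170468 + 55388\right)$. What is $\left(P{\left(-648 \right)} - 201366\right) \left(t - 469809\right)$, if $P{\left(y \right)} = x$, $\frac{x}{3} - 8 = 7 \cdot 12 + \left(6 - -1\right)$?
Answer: $-5697193707843363$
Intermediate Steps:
$t = 28334990336$ ($t = 125456 \cdot 225856 = 28334990336$)
$x = 297$ ($x = 24 + 3 \left(7 \cdot 12 + \left(6 - -1\right)\right) = 24 + 3 \left(84 + \left(6 + 1\right)\right) = 24 + 3 \left(84 + 7\right) = 24 + 3 \cdot 91 = 24 + 273 = 297$)
$P{\left(y \right)} = 297$
$\left(P{\left(-648 \right)} - 201366\right) \left(t - 469809\right) = \left(297 - 201366\right) \left(28334990336 - 469809\right) = \left(-201069\right) 28334520527 = -5697193707843363$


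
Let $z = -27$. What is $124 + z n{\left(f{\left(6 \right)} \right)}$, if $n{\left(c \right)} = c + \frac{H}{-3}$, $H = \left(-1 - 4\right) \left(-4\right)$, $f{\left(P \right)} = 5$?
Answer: $169$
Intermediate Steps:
$H = 20$ ($H = \left(-5\right) \left(-4\right) = 20$)
$n{\left(c \right)} = - \frac{20}{3} + c$ ($n{\left(c \right)} = c + \frac{20}{-3} = c + 20 \left(- \frac{1}{3}\right) = c - \frac{20}{3} = - \frac{20}{3} + c$)
$124 + z n{\left(f{\left(6 \right)} \right)} = 124 - 27 \left(- \frac{20}{3} + 5\right) = 124 - -45 = 124 + 45 = 169$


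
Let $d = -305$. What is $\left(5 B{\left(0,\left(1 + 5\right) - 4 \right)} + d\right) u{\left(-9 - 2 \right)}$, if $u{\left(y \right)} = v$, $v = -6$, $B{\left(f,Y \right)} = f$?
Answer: $1830$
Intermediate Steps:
$u{\left(y \right)} = -6$
$\left(5 B{\left(0,\left(1 + 5\right) - 4 \right)} + d\right) u{\left(-9 - 2 \right)} = \left(5 \cdot 0 - 305\right) \left(-6\right) = \left(0 - 305\right) \left(-6\right) = \left(-305\right) \left(-6\right) = 1830$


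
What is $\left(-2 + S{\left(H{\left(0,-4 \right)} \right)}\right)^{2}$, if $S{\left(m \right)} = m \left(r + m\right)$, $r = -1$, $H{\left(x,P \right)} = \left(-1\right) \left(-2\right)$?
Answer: $0$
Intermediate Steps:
$H{\left(x,P \right)} = 2$
$S{\left(m \right)} = m \left(-1 + m\right)$
$\left(-2 + S{\left(H{\left(0,-4 \right)} \right)}\right)^{2} = \left(-2 + 2 \left(-1 + 2\right)\right)^{2} = \left(-2 + 2 \cdot 1\right)^{2} = \left(-2 + 2\right)^{2} = 0^{2} = 0$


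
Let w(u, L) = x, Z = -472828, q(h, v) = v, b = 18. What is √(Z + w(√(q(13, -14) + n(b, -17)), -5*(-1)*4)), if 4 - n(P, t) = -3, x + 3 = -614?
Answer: 9*I*√5845 ≈ 688.07*I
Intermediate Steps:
x = -617 (x = -3 - 614 = -617)
n(P, t) = 7 (n(P, t) = 4 - 1*(-3) = 4 + 3 = 7)
w(u, L) = -617
√(Z + w(√(q(13, -14) + n(b, -17)), -5*(-1)*4)) = √(-472828 - 617) = √(-473445) = 9*I*√5845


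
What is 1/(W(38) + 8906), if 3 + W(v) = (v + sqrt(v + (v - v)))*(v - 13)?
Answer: 9853/97057859 - 25*sqrt(38)/97057859 ≈ 9.9929e-5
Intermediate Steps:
W(v) = -3 + (-13 + v)*(v + sqrt(v)) (W(v) = -3 + (v + sqrt(v + (v - v)))*(v - 13) = -3 + (v + sqrt(v + 0))*(-13 + v) = -3 + (v + sqrt(v))*(-13 + v) = -3 + (-13 + v)*(v + sqrt(v)))
1/(W(38) + 8906) = 1/((-3 + 38**2 + 38**(3/2) - 13*38 - 13*sqrt(38)) + 8906) = 1/((-3 + 1444 + 38*sqrt(38) - 494 - 13*sqrt(38)) + 8906) = 1/((947 + 25*sqrt(38)) + 8906) = 1/(9853 + 25*sqrt(38))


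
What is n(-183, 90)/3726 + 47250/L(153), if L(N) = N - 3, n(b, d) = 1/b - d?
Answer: 214768799/681858 ≈ 314.98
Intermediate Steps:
L(N) = -3 + N
n(-183, 90)/3726 + 47250/L(153) = (1/(-183) - 1*90)/3726 + 47250/(-3 + 153) = (-1/183 - 90)*(1/3726) + 47250/150 = -16471/183*1/3726 + 47250*(1/150) = -16471/681858 + 315 = 214768799/681858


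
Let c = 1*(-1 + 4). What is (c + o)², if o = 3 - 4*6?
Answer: 324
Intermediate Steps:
c = 3 (c = 1*3 = 3)
o = -21 (o = 3 - 24 = -21)
(c + o)² = (3 - 21)² = (-18)² = 324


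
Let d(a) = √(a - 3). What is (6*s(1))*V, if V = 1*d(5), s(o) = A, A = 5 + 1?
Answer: 36*√2 ≈ 50.912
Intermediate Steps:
d(a) = √(-3 + a)
A = 6
s(o) = 6
V = √2 (V = 1*√(-3 + 5) = 1*√2 = √2 ≈ 1.4142)
(6*s(1))*V = (6*6)*√2 = 36*√2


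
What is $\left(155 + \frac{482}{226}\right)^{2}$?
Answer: $\frac{315275536}{12769} \approx 24691.0$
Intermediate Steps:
$\left(155 + \frac{482}{226}\right)^{2} = \left(155 + 482 \cdot \frac{1}{226}\right)^{2} = \left(155 + \frac{241}{113}\right)^{2} = \left(\frac{17756}{113}\right)^{2} = \frac{315275536}{12769}$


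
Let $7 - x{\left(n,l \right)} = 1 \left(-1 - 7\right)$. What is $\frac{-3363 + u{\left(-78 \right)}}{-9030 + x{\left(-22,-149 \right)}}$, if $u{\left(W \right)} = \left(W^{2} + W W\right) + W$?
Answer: $- \frac{2909}{3005} \approx -0.96805$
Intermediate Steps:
$u{\left(W \right)} = W + 2 W^{2}$ ($u{\left(W \right)} = \left(W^{2} + W^{2}\right) + W = 2 W^{2} + W = W + 2 W^{2}$)
$x{\left(n,l \right)} = 15$ ($x{\left(n,l \right)} = 7 - 1 \left(-1 - 7\right) = 7 - 1 \left(-8\right) = 7 - -8 = 7 + 8 = 15$)
$\frac{-3363 + u{\left(-78 \right)}}{-9030 + x{\left(-22,-149 \right)}} = \frac{-3363 - 78 \left(1 + 2 \left(-78\right)\right)}{-9030 + 15} = \frac{-3363 - 78 \left(1 - 156\right)}{-9015} = \left(-3363 - -12090\right) \left(- \frac{1}{9015}\right) = \left(-3363 + 12090\right) \left(- \frac{1}{9015}\right) = 8727 \left(- \frac{1}{9015}\right) = - \frac{2909}{3005}$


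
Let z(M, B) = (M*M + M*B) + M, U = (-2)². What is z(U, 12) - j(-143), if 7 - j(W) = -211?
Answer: -150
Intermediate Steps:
j(W) = 218 (j(W) = 7 - 1*(-211) = 7 + 211 = 218)
U = 4
z(M, B) = M + M² + B*M (z(M, B) = (M² + B*M) + M = M + M² + B*M)
z(U, 12) - j(-143) = 4*(1 + 12 + 4) - 1*218 = 4*17 - 218 = 68 - 218 = -150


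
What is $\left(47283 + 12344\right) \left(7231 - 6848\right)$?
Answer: $22837141$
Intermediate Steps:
$\left(47283 + 12344\right) \left(7231 - 6848\right) = 59627 \cdot 383 = 22837141$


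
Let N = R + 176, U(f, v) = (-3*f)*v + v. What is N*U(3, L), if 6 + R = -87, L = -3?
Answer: 1992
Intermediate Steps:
R = -93 (R = -6 - 87 = -93)
U(f, v) = v - 3*f*v (U(f, v) = -3*f*v + v = v - 3*f*v)
N = 83 (N = -93 + 176 = 83)
N*U(3, L) = 83*(-3*(1 - 3*3)) = 83*(-3*(1 - 9)) = 83*(-3*(-8)) = 83*24 = 1992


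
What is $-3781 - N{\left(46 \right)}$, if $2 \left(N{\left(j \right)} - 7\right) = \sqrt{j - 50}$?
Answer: $-3788 - i \approx -3788.0 - 1.0 i$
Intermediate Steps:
$N{\left(j \right)} = 7 + \frac{\sqrt{-50 + j}}{2}$ ($N{\left(j \right)} = 7 + \frac{\sqrt{j - 50}}{2} = 7 + \frac{\sqrt{-50 + j}}{2}$)
$-3781 - N{\left(46 \right)} = -3781 - \left(7 + \frac{\sqrt{-50 + 46}}{2}\right) = -3781 - \left(7 + \frac{\sqrt{-4}}{2}\right) = -3781 - \left(7 + \frac{2 i}{2}\right) = -3781 - \left(7 + i\right) = -3788 - i$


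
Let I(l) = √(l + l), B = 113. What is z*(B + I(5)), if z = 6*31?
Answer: 21018 + 186*√10 ≈ 21606.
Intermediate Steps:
I(l) = √2*√l (I(l) = √(2*l) = √2*√l)
z = 186
z*(B + I(5)) = 186*(113 + √2*√5) = 186*(113 + √10) = 21018 + 186*√10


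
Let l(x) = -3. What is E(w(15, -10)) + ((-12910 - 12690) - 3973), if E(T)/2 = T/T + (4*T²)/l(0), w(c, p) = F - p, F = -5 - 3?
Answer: -88745/3 ≈ -29582.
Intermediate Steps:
F = -8
w(c, p) = -8 - p
E(T) = 2 - 8*T²/3 (E(T) = 2*(T/T + (4*T²)/(-3)) = 2*(1 + (4*T²)*(-⅓)) = 2*(1 - 4*T²/3) = 2 - 8*T²/3)
E(w(15, -10)) + ((-12910 - 12690) - 3973) = (2 - 8*(-8 - 1*(-10))²/3) + ((-12910 - 12690) - 3973) = (2 - 8*(-8 + 10)²/3) + (-25600 - 3973) = (2 - 8/3*2²) - 29573 = (2 - 8/3*4) - 29573 = (2 - 32/3) - 29573 = -26/3 - 29573 = -88745/3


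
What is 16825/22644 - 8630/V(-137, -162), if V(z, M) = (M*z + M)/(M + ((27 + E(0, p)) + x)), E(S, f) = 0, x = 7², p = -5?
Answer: 3508295/101898 ≈ 34.430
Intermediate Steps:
x = 49
V(z, M) = (M + M*z)/(76 + M) (V(z, M) = (M*z + M)/(M + ((27 + 0) + 49)) = (M + M*z)/(M + (27 + 49)) = (M + M*z)/(M + 76) = (M + M*z)/(76 + M))
16825/22644 - 8630/V(-137, -162) = 16825/22644 - 8630*(-(76 - 162)/(162*(1 - 137))) = 16825*(1/22644) - 8630/((-162*(-136)/(-86))) = 16825/22644 - 8630/((-162*(-1/86)*(-136))) = 16825/22644 - 8630/(-11016/43) = 16825/22644 - 8630*(-43/11016) = 16825/22644 + 185545/5508 = 3508295/101898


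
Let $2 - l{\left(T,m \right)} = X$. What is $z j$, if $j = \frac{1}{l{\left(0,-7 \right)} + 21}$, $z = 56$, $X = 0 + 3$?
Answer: $\frac{14}{5} \approx 2.8$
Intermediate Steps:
$X = 3$
$l{\left(T,m \right)} = -1$ ($l{\left(T,m \right)} = 2 - 3 = -1$)
$j = \frac{1}{20}$ ($j = \frac{1}{-1 + 21} = \frac{1}{20} \approx 0.05$)
$z j = 56 \cdot \frac{1}{20} = \frac{14}{5}$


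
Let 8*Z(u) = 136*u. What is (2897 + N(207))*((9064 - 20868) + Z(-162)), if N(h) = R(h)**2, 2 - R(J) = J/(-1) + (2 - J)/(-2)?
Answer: -414590003/2 ≈ -2.0729e+8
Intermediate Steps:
R(J) = 3 + J/2 (R(J) = 2 - (J/(-1) + (2 - J)/(-2)) = 2 - (J*(-1) + (2 - J)*(-1/2)) = 2 - (-J + (-1 + J/2)) = 2 - (-1 - J/2) = 2 + (1 + J/2) = 3 + J/2)
N(h) = (3 + h/2)**2
Z(u) = 17*u (Z(u) = (136*u)/8 = 17*u)
(2897 + N(207))*((9064 - 20868) + Z(-162)) = (2897 + (6 + 207)**2/4)*((9064 - 20868) + 17*(-162)) = (2897 + (1/4)*213**2)*(-11804 - 2754) = (2897 + (1/4)*45369)*(-14558) = (2897 + 45369/4)*(-14558) = (56957/4)*(-14558) = -414590003/2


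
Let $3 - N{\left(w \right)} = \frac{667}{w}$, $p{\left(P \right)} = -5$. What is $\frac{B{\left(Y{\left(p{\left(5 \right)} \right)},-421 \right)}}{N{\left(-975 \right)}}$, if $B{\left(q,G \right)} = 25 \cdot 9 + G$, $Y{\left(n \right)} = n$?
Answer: $- \frac{47775}{898} \approx -53.202$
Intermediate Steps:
$B{\left(q,G \right)} = 225 + G$
$N{\left(w \right)} = 3 - \frac{667}{w}$
$\frac{B{\left(Y{\left(p{\left(5 \right)} \right)},-421 \right)}}{N{\left(-975 \right)}} = \frac{225 - 421}{3 - \frac{667}{-975}} = - \frac{196}{3 - - \frac{667}{975}} = - \frac{196}{3 + \frac{667}{975}} = - \frac{196}{\frac{3592}{975}} = \left(-196\right) \frac{975}{3592} = - \frac{47775}{898}$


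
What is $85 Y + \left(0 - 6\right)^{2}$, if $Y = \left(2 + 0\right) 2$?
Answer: $376$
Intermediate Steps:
$Y = 4$ ($Y = 2 \cdot 2 = 4$)
$85 Y + \left(0 - 6\right)^{2} = 85 \cdot 4 + \left(0 - 6\right)^{2} = 340 + \left(-6\right)^{2} = 340 + 36 = 376$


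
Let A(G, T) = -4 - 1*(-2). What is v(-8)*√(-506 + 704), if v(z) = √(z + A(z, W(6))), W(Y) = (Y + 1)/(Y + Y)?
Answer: 6*I*√55 ≈ 44.497*I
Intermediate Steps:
W(Y) = (1 + Y)/(2*Y) (W(Y) = (1 + Y)/((2*Y)) = (1 + Y)*(1/(2*Y)) = (1 + Y)/(2*Y))
A(G, T) = -2 (A(G, T) = -4 + 2 = -2)
v(z) = √(-2 + z) (v(z) = √(z - 2) = √(-2 + z))
v(-8)*√(-506 + 704) = √(-2 - 8)*√(-506 + 704) = √(-10)*√198 = (I*√10)*(3*√22) = 6*I*√55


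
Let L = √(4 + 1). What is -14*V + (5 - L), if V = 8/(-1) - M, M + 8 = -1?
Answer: -9 - √5 ≈ -11.236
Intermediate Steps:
M = -9 (M = -8 - 1 = -9)
L = √5 ≈ 2.2361
V = 1 (V = 8/(-1) - 1*(-9) = 8*(-1) + 9 = -8 + 9 = 1)
-14*V + (5 - L) = -14*1 + (5 - √5) = -14 + (5 - √5) = -9 - √5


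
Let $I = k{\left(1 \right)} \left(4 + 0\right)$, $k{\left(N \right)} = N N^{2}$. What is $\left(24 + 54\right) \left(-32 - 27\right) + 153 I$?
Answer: $-3990$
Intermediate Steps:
$k{\left(N \right)} = N^{3}$
$I = 4$ ($I = 1^{3} \left(4 + 0\right) = 1 \cdot 4 = 4$)
$\left(24 + 54\right) \left(-32 - 27\right) + 153 I = \left(24 + 54\right) \left(-32 - 27\right) + 153 \cdot 4 = 78 \left(-59\right) + 612 = -4602 + 612 = -3990$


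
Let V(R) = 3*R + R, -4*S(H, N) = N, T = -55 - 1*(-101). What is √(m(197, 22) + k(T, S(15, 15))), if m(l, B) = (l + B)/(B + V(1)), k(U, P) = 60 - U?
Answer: √15158/26 ≈ 4.7353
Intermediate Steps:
T = 46 (T = -55 + 101 = 46)
S(H, N) = -N/4
V(R) = 4*R
m(l, B) = (B + l)/(4 + B) (m(l, B) = (l + B)/(B + 4*1) = (B + l)/(B + 4) = (B + l)/(4 + B))
√(m(197, 22) + k(T, S(15, 15))) = √((22 + 197)/(4 + 22) + (60 - 1*46)) = √(219/26 + (60 - 46)) = √((1/26)*219 + 14) = √(219/26 + 14) = √(583/26) = √15158/26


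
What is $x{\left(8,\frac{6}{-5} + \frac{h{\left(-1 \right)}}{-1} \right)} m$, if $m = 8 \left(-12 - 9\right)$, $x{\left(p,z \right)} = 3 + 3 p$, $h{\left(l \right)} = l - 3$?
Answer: $-4536$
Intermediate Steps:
$h{\left(l \right)} = -3 + l$
$m = -168$ ($m = 8 \left(-21\right) = -168$)
$x{\left(8,\frac{6}{-5} + \frac{h{\left(-1 \right)}}{-1} \right)} m = \left(3 + 3 \cdot 8\right) \left(-168\right) = \left(3 + 24\right) \left(-168\right) = 27 \left(-168\right) = -4536$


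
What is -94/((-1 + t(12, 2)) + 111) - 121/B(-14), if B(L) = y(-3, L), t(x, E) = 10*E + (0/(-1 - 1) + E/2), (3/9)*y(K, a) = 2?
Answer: -16415/786 ≈ -20.884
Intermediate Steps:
y(K, a) = 6 (y(K, a) = 3*2 = 6)
t(x, E) = 21*E/2 (t(x, E) = 10*E + (0/(-2) + E*(½)) = 10*E + (0*(-½) + E/2) = 10*E + (0 + E/2) = 10*E + E/2 = 21*E/2)
B(L) = 6
-94/((-1 + t(12, 2)) + 111) - 121/B(-14) = -94/((-1 + (21/2)*2) + 111) - 121/6 = -94/((-1 + 21) + 111) - 121*⅙ = -94/(20 + 111) - 121/6 = -94/131 - 121/6 = -16415/786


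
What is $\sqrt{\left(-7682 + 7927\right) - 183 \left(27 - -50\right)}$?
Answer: $i \sqrt{13846} \approx 117.67 i$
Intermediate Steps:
$\sqrt{\left(-7682 + 7927\right) - 183 \left(27 - -50\right)} = \sqrt{245 - 183 \left(27 + 50\right)} = \sqrt{245 - 14091} = \sqrt{-13846} = i \sqrt{13846}$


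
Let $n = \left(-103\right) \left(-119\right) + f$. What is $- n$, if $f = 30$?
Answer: $-12287$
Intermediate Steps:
$n = 12287$ ($n = \left(-103\right) \left(-119\right) + 30 = 12257 + 30 = 12287$)
$- n = \left(-1\right) 12287 = -12287$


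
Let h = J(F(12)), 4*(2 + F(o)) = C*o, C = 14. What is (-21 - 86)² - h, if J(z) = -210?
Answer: 11659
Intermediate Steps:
F(o) = -2 + 7*o/2 (F(o) = -2 + (14*o)/4 = -2 + 7*o/2)
h = -210
(-21 - 86)² - h = (-21 - 86)² - 1*(-210) = (-107)² + 210 = 11449 + 210 = 11659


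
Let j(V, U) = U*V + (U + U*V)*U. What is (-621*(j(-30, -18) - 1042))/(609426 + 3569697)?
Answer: 29694/20189 ≈ 1.4708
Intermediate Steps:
j(V, U) = U*V + U*(U + U*V)
(-621*(j(-30, -18) - 1042))/(609426 + 3569697) = (-621*(-18*(-18 - 30 - 18*(-30)) - 1042))/(609426 + 3569697) = -621*(-18*(-18 - 30 + 540) - 1042)/4179123 = -621*(-18*492 - 1042)*(1/4179123) = -621*(-8856 - 1042)*(1/4179123) = -621*(-9898)*(1/4179123) = 6146658*(1/4179123) = 29694/20189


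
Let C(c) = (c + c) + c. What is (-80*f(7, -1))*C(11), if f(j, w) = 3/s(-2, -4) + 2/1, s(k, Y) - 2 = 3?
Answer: -6864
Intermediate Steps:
s(k, Y) = 5 (s(k, Y) = 2 + 3 = 5)
C(c) = 3*c (C(c) = 2*c + c = 3*c)
f(j, w) = 13/5 (f(j, w) = 3/5 + 2/1 = 3*(⅕) + 2*1 = ⅗ + 2 = 13/5)
(-80*f(7, -1))*C(11) = (-80*13/5)*(3*11) = -208*33 = -6864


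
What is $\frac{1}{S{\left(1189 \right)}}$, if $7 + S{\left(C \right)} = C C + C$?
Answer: $\frac{1}{1414903} \approx 7.0676 \cdot 10^{-7}$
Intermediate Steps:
$S{\left(C \right)} = -7 + C + C^{2}$ ($S{\left(C \right)} = -7 + \left(C C + C\right) = -7 + \left(C^{2} + C\right) = -7 + \left(C + C^{2}\right) = -7 + C + C^{2}$)
$\frac{1}{S{\left(1189 \right)}} = \frac{1}{-7 + 1189 + 1189^{2}} = \frac{1}{-7 + 1189 + 1413721} = \frac{1}{1414903}$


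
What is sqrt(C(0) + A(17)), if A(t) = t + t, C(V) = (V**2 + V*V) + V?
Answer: sqrt(34) ≈ 5.8309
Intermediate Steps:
C(V) = V + 2*V**2 (C(V) = (V**2 + V**2) + V = 2*V**2 + V = V + 2*V**2)
A(t) = 2*t
sqrt(C(0) + A(17)) = sqrt(0*(1 + 2*0) + 2*17) = sqrt(0*(1 + 0) + 34) = sqrt(0*1 + 34) = sqrt(0 + 34) = sqrt(34)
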